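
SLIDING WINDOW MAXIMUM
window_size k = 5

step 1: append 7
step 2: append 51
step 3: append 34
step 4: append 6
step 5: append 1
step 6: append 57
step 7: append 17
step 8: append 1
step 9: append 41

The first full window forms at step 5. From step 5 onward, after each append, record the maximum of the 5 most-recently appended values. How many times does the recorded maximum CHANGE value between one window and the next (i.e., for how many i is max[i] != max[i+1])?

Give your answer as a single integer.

Answer: 1

Derivation:
step 1: append 7 -> window=[7] (not full yet)
step 2: append 51 -> window=[7, 51] (not full yet)
step 3: append 34 -> window=[7, 51, 34] (not full yet)
step 4: append 6 -> window=[7, 51, 34, 6] (not full yet)
step 5: append 1 -> window=[7, 51, 34, 6, 1] -> max=51
step 6: append 57 -> window=[51, 34, 6, 1, 57] -> max=57
step 7: append 17 -> window=[34, 6, 1, 57, 17] -> max=57
step 8: append 1 -> window=[6, 1, 57, 17, 1] -> max=57
step 9: append 41 -> window=[1, 57, 17, 1, 41] -> max=57
Recorded maximums: 51 57 57 57 57
Changes between consecutive maximums: 1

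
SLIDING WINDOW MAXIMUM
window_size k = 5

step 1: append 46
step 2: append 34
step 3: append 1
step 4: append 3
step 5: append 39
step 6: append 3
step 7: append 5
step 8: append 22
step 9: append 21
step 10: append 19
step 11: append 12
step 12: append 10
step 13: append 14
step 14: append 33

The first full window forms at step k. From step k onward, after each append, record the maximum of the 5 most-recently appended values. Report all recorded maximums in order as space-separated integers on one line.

step 1: append 46 -> window=[46] (not full yet)
step 2: append 34 -> window=[46, 34] (not full yet)
step 3: append 1 -> window=[46, 34, 1] (not full yet)
step 4: append 3 -> window=[46, 34, 1, 3] (not full yet)
step 5: append 39 -> window=[46, 34, 1, 3, 39] -> max=46
step 6: append 3 -> window=[34, 1, 3, 39, 3] -> max=39
step 7: append 5 -> window=[1, 3, 39, 3, 5] -> max=39
step 8: append 22 -> window=[3, 39, 3, 5, 22] -> max=39
step 9: append 21 -> window=[39, 3, 5, 22, 21] -> max=39
step 10: append 19 -> window=[3, 5, 22, 21, 19] -> max=22
step 11: append 12 -> window=[5, 22, 21, 19, 12] -> max=22
step 12: append 10 -> window=[22, 21, 19, 12, 10] -> max=22
step 13: append 14 -> window=[21, 19, 12, 10, 14] -> max=21
step 14: append 33 -> window=[19, 12, 10, 14, 33] -> max=33

Answer: 46 39 39 39 39 22 22 22 21 33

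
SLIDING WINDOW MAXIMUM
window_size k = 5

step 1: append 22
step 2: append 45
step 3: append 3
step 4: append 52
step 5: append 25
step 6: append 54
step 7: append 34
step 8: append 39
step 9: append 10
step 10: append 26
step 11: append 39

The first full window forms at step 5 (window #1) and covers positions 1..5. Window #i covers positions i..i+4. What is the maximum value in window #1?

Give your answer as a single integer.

Answer: 52

Derivation:
step 1: append 22 -> window=[22] (not full yet)
step 2: append 45 -> window=[22, 45] (not full yet)
step 3: append 3 -> window=[22, 45, 3] (not full yet)
step 4: append 52 -> window=[22, 45, 3, 52] (not full yet)
step 5: append 25 -> window=[22, 45, 3, 52, 25] -> max=52
Window #1 max = 52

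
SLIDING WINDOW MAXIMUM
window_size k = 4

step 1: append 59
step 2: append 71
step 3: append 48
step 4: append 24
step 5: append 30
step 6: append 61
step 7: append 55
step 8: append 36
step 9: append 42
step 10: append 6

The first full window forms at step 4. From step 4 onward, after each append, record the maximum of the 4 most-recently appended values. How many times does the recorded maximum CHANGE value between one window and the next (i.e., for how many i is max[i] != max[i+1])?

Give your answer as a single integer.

step 1: append 59 -> window=[59] (not full yet)
step 2: append 71 -> window=[59, 71] (not full yet)
step 3: append 48 -> window=[59, 71, 48] (not full yet)
step 4: append 24 -> window=[59, 71, 48, 24] -> max=71
step 5: append 30 -> window=[71, 48, 24, 30] -> max=71
step 6: append 61 -> window=[48, 24, 30, 61] -> max=61
step 7: append 55 -> window=[24, 30, 61, 55] -> max=61
step 8: append 36 -> window=[30, 61, 55, 36] -> max=61
step 9: append 42 -> window=[61, 55, 36, 42] -> max=61
step 10: append 6 -> window=[55, 36, 42, 6] -> max=55
Recorded maximums: 71 71 61 61 61 61 55
Changes between consecutive maximums: 2

Answer: 2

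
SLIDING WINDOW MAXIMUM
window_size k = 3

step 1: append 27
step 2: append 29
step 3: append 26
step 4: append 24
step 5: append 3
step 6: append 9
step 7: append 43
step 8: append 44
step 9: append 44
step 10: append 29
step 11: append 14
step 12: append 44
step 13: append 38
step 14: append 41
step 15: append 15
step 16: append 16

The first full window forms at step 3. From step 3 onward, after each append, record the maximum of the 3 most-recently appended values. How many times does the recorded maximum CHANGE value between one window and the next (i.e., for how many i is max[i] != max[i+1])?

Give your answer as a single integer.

step 1: append 27 -> window=[27] (not full yet)
step 2: append 29 -> window=[27, 29] (not full yet)
step 3: append 26 -> window=[27, 29, 26] -> max=29
step 4: append 24 -> window=[29, 26, 24] -> max=29
step 5: append 3 -> window=[26, 24, 3] -> max=26
step 6: append 9 -> window=[24, 3, 9] -> max=24
step 7: append 43 -> window=[3, 9, 43] -> max=43
step 8: append 44 -> window=[9, 43, 44] -> max=44
step 9: append 44 -> window=[43, 44, 44] -> max=44
step 10: append 29 -> window=[44, 44, 29] -> max=44
step 11: append 14 -> window=[44, 29, 14] -> max=44
step 12: append 44 -> window=[29, 14, 44] -> max=44
step 13: append 38 -> window=[14, 44, 38] -> max=44
step 14: append 41 -> window=[44, 38, 41] -> max=44
step 15: append 15 -> window=[38, 41, 15] -> max=41
step 16: append 16 -> window=[41, 15, 16] -> max=41
Recorded maximums: 29 29 26 24 43 44 44 44 44 44 44 44 41 41
Changes between consecutive maximums: 5

Answer: 5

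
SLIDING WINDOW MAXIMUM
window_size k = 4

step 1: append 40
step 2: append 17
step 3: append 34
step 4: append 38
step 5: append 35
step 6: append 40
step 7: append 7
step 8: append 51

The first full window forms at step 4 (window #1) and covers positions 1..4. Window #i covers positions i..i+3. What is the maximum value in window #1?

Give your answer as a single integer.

Answer: 40

Derivation:
step 1: append 40 -> window=[40] (not full yet)
step 2: append 17 -> window=[40, 17] (not full yet)
step 3: append 34 -> window=[40, 17, 34] (not full yet)
step 4: append 38 -> window=[40, 17, 34, 38] -> max=40
Window #1 max = 40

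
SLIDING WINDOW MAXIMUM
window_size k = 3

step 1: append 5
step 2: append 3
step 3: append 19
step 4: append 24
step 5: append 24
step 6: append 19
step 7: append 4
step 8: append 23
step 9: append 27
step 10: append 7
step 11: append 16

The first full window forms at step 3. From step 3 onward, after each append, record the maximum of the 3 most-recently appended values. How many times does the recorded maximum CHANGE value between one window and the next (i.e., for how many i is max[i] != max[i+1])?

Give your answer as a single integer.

step 1: append 5 -> window=[5] (not full yet)
step 2: append 3 -> window=[5, 3] (not full yet)
step 3: append 19 -> window=[5, 3, 19] -> max=19
step 4: append 24 -> window=[3, 19, 24] -> max=24
step 5: append 24 -> window=[19, 24, 24] -> max=24
step 6: append 19 -> window=[24, 24, 19] -> max=24
step 7: append 4 -> window=[24, 19, 4] -> max=24
step 8: append 23 -> window=[19, 4, 23] -> max=23
step 9: append 27 -> window=[4, 23, 27] -> max=27
step 10: append 7 -> window=[23, 27, 7] -> max=27
step 11: append 16 -> window=[27, 7, 16] -> max=27
Recorded maximums: 19 24 24 24 24 23 27 27 27
Changes between consecutive maximums: 3

Answer: 3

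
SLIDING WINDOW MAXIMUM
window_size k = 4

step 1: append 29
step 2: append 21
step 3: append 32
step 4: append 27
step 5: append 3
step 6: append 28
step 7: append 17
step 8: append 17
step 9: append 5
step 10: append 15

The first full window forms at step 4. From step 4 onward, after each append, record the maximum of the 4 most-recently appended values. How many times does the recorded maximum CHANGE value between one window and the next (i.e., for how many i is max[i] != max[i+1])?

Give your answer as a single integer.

Answer: 2

Derivation:
step 1: append 29 -> window=[29] (not full yet)
step 2: append 21 -> window=[29, 21] (not full yet)
step 3: append 32 -> window=[29, 21, 32] (not full yet)
step 4: append 27 -> window=[29, 21, 32, 27] -> max=32
step 5: append 3 -> window=[21, 32, 27, 3] -> max=32
step 6: append 28 -> window=[32, 27, 3, 28] -> max=32
step 7: append 17 -> window=[27, 3, 28, 17] -> max=28
step 8: append 17 -> window=[3, 28, 17, 17] -> max=28
step 9: append 5 -> window=[28, 17, 17, 5] -> max=28
step 10: append 15 -> window=[17, 17, 5, 15] -> max=17
Recorded maximums: 32 32 32 28 28 28 17
Changes between consecutive maximums: 2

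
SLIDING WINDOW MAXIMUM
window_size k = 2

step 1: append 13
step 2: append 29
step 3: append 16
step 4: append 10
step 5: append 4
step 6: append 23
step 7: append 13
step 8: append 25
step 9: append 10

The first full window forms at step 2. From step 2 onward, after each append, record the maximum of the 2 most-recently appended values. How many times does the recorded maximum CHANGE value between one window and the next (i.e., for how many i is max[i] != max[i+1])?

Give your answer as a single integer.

Answer: 4

Derivation:
step 1: append 13 -> window=[13] (not full yet)
step 2: append 29 -> window=[13, 29] -> max=29
step 3: append 16 -> window=[29, 16] -> max=29
step 4: append 10 -> window=[16, 10] -> max=16
step 5: append 4 -> window=[10, 4] -> max=10
step 6: append 23 -> window=[4, 23] -> max=23
step 7: append 13 -> window=[23, 13] -> max=23
step 8: append 25 -> window=[13, 25] -> max=25
step 9: append 10 -> window=[25, 10] -> max=25
Recorded maximums: 29 29 16 10 23 23 25 25
Changes between consecutive maximums: 4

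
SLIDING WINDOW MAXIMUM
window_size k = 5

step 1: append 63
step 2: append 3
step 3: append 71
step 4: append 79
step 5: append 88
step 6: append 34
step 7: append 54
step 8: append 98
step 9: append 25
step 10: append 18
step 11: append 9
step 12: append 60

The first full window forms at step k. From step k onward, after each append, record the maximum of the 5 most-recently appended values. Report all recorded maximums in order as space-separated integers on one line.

Answer: 88 88 88 98 98 98 98 98

Derivation:
step 1: append 63 -> window=[63] (not full yet)
step 2: append 3 -> window=[63, 3] (not full yet)
step 3: append 71 -> window=[63, 3, 71] (not full yet)
step 4: append 79 -> window=[63, 3, 71, 79] (not full yet)
step 5: append 88 -> window=[63, 3, 71, 79, 88] -> max=88
step 6: append 34 -> window=[3, 71, 79, 88, 34] -> max=88
step 7: append 54 -> window=[71, 79, 88, 34, 54] -> max=88
step 8: append 98 -> window=[79, 88, 34, 54, 98] -> max=98
step 9: append 25 -> window=[88, 34, 54, 98, 25] -> max=98
step 10: append 18 -> window=[34, 54, 98, 25, 18] -> max=98
step 11: append 9 -> window=[54, 98, 25, 18, 9] -> max=98
step 12: append 60 -> window=[98, 25, 18, 9, 60] -> max=98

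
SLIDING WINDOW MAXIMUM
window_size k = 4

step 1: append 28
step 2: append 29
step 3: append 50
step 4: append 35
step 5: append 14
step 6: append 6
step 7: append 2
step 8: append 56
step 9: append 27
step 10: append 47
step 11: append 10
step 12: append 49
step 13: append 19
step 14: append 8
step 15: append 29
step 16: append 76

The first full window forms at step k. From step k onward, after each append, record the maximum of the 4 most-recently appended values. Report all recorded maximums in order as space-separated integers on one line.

step 1: append 28 -> window=[28] (not full yet)
step 2: append 29 -> window=[28, 29] (not full yet)
step 3: append 50 -> window=[28, 29, 50] (not full yet)
step 4: append 35 -> window=[28, 29, 50, 35] -> max=50
step 5: append 14 -> window=[29, 50, 35, 14] -> max=50
step 6: append 6 -> window=[50, 35, 14, 6] -> max=50
step 7: append 2 -> window=[35, 14, 6, 2] -> max=35
step 8: append 56 -> window=[14, 6, 2, 56] -> max=56
step 9: append 27 -> window=[6, 2, 56, 27] -> max=56
step 10: append 47 -> window=[2, 56, 27, 47] -> max=56
step 11: append 10 -> window=[56, 27, 47, 10] -> max=56
step 12: append 49 -> window=[27, 47, 10, 49] -> max=49
step 13: append 19 -> window=[47, 10, 49, 19] -> max=49
step 14: append 8 -> window=[10, 49, 19, 8] -> max=49
step 15: append 29 -> window=[49, 19, 8, 29] -> max=49
step 16: append 76 -> window=[19, 8, 29, 76] -> max=76

Answer: 50 50 50 35 56 56 56 56 49 49 49 49 76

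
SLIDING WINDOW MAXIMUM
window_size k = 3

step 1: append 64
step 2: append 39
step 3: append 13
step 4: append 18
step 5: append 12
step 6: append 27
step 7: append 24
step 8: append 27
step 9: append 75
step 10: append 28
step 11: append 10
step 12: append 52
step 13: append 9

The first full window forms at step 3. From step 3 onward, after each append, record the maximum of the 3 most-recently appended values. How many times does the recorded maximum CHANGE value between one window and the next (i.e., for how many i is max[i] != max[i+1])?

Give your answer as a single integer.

step 1: append 64 -> window=[64] (not full yet)
step 2: append 39 -> window=[64, 39] (not full yet)
step 3: append 13 -> window=[64, 39, 13] -> max=64
step 4: append 18 -> window=[39, 13, 18] -> max=39
step 5: append 12 -> window=[13, 18, 12] -> max=18
step 6: append 27 -> window=[18, 12, 27] -> max=27
step 7: append 24 -> window=[12, 27, 24] -> max=27
step 8: append 27 -> window=[27, 24, 27] -> max=27
step 9: append 75 -> window=[24, 27, 75] -> max=75
step 10: append 28 -> window=[27, 75, 28] -> max=75
step 11: append 10 -> window=[75, 28, 10] -> max=75
step 12: append 52 -> window=[28, 10, 52] -> max=52
step 13: append 9 -> window=[10, 52, 9] -> max=52
Recorded maximums: 64 39 18 27 27 27 75 75 75 52 52
Changes between consecutive maximums: 5

Answer: 5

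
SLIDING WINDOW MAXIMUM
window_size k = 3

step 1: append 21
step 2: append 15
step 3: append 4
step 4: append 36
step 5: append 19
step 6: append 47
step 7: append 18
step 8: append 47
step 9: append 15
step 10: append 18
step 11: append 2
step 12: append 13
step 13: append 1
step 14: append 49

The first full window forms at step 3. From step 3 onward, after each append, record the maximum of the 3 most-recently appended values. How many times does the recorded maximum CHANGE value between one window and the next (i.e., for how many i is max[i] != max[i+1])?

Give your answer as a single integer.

Answer: 5

Derivation:
step 1: append 21 -> window=[21] (not full yet)
step 2: append 15 -> window=[21, 15] (not full yet)
step 3: append 4 -> window=[21, 15, 4] -> max=21
step 4: append 36 -> window=[15, 4, 36] -> max=36
step 5: append 19 -> window=[4, 36, 19] -> max=36
step 6: append 47 -> window=[36, 19, 47] -> max=47
step 7: append 18 -> window=[19, 47, 18] -> max=47
step 8: append 47 -> window=[47, 18, 47] -> max=47
step 9: append 15 -> window=[18, 47, 15] -> max=47
step 10: append 18 -> window=[47, 15, 18] -> max=47
step 11: append 2 -> window=[15, 18, 2] -> max=18
step 12: append 13 -> window=[18, 2, 13] -> max=18
step 13: append 1 -> window=[2, 13, 1] -> max=13
step 14: append 49 -> window=[13, 1, 49] -> max=49
Recorded maximums: 21 36 36 47 47 47 47 47 18 18 13 49
Changes between consecutive maximums: 5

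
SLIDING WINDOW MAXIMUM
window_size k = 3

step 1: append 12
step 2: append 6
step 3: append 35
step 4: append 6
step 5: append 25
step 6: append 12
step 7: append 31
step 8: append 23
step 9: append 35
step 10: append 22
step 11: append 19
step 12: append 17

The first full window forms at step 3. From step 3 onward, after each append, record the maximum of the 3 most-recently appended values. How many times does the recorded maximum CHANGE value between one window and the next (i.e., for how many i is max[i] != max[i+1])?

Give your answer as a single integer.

Answer: 4

Derivation:
step 1: append 12 -> window=[12] (not full yet)
step 2: append 6 -> window=[12, 6] (not full yet)
step 3: append 35 -> window=[12, 6, 35] -> max=35
step 4: append 6 -> window=[6, 35, 6] -> max=35
step 5: append 25 -> window=[35, 6, 25] -> max=35
step 6: append 12 -> window=[6, 25, 12] -> max=25
step 7: append 31 -> window=[25, 12, 31] -> max=31
step 8: append 23 -> window=[12, 31, 23] -> max=31
step 9: append 35 -> window=[31, 23, 35] -> max=35
step 10: append 22 -> window=[23, 35, 22] -> max=35
step 11: append 19 -> window=[35, 22, 19] -> max=35
step 12: append 17 -> window=[22, 19, 17] -> max=22
Recorded maximums: 35 35 35 25 31 31 35 35 35 22
Changes between consecutive maximums: 4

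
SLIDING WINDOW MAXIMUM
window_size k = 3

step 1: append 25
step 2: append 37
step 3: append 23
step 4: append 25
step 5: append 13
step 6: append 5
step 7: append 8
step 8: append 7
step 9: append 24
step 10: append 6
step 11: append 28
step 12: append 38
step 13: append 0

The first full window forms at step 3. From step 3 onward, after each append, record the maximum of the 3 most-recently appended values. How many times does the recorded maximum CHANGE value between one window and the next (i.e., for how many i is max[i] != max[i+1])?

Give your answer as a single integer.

step 1: append 25 -> window=[25] (not full yet)
step 2: append 37 -> window=[25, 37] (not full yet)
step 3: append 23 -> window=[25, 37, 23] -> max=37
step 4: append 25 -> window=[37, 23, 25] -> max=37
step 5: append 13 -> window=[23, 25, 13] -> max=25
step 6: append 5 -> window=[25, 13, 5] -> max=25
step 7: append 8 -> window=[13, 5, 8] -> max=13
step 8: append 7 -> window=[5, 8, 7] -> max=8
step 9: append 24 -> window=[8, 7, 24] -> max=24
step 10: append 6 -> window=[7, 24, 6] -> max=24
step 11: append 28 -> window=[24, 6, 28] -> max=28
step 12: append 38 -> window=[6, 28, 38] -> max=38
step 13: append 0 -> window=[28, 38, 0] -> max=38
Recorded maximums: 37 37 25 25 13 8 24 24 28 38 38
Changes between consecutive maximums: 6

Answer: 6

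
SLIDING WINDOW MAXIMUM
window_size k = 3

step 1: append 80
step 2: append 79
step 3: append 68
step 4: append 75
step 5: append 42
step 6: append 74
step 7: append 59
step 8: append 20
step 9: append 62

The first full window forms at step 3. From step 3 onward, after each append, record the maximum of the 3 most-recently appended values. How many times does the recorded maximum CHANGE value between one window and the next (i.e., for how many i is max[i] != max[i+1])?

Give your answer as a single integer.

step 1: append 80 -> window=[80] (not full yet)
step 2: append 79 -> window=[80, 79] (not full yet)
step 3: append 68 -> window=[80, 79, 68] -> max=80
step 4: append 75 -> window=[79, 68, 75] -> max=79
step 5: append 42 -> window=[68, 75, 42] -> max=75
step 6: append 74 -> window=[75, 42, 74] -> max=75
step 7: append 59 -> window=[42, 74, 59] -> max=74
step 8: append 20 -> window=[74, 59, 20] -> max=74
step 9: append 62 -> window=[59, 20, 62] -> max=62
Recorded maximums: 80 79 75 75 74 74 62
Changes between consecutive maximums: 4

Answer: 4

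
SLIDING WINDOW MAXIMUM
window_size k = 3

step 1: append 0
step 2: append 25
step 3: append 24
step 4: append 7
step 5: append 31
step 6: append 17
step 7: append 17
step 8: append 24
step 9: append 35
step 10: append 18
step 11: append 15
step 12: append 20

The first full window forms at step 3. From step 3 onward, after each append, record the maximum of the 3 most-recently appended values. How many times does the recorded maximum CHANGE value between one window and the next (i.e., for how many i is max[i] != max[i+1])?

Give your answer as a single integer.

step 1: append 0 -> window=[0] (not full yet)
step 2: append 25 -> window=[0, 25] (not full yet)
step 3: append 24 -> window=[0, 25, 24] -> max=25
step 4: append 7 -> window=[25, 24, 7] -> max=25
step 5: append 31 -> window=[24, 7, 31] -> max=31
step 6: append 17 -> window=[7, 31, 17] -> max=31
step 7: append 17 -> window=[31, 17, 17] -> max=31
step 8: append 24 -> window=[17, 17, 24] -> max=24
step 9: append 35 -> window=[17, 24, 35] -> max=35
step 10: append 18 -> window=[24, 35, 18] -> max=35
step 11: append 15 -> window=[35, 18, 15] -> max=35
step 12: append 20 -> window=[18, 15, 20] -> max=20
Recorded maximums: 25 25 31 31 31 24 35 35 35 20
Changes between consecutive maximums: 4

Answer: 4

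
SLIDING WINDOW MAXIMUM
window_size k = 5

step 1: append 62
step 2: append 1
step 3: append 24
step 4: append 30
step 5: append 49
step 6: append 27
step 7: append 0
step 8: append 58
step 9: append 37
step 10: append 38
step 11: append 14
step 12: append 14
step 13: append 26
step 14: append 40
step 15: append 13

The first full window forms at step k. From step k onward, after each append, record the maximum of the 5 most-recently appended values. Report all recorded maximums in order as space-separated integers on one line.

step 1: append 62 -> window=[62] (not full yet)
step 2: append 1 -> window=[62, 1] (not full yet)
step 3: append 24 -> window=[62, 1, 24] (not full yet)
step 4: append 30 -> window=[62, 1, 24, 30] (not full yet)
step 5: append 49 -> window=[62, 1, 24, 30, 49] -> max=62
step 6: append 27 -> window=[1, 24, 30, 49, 27] -> max=49
step 7: append 0 -> window=[24, 30, 49, 27, 0] -> max=49
step 8: append 58 -> window=[30, 49, 27, 0, 58] -> max=58
step 9: append 37 -> window=[49, 27, 0, 58, 37] -> max=58
step 10: append 38 -> window=[27, 0, 58, 37, 38] -> max=58
step 11: append 14 -> window=[0, 58, 37, 38, 14] -> max=58
step 12: append 14 -> window=[58, 37, 38, 14, 14] -> max=58
step 13: append 26 -> window=[37, 38, 14, 14, 26] -> max=38
step 14: append 40 -> window=[38, 14, 14, 26, 40] -> max=40
step 15: append 13 -> window=[14, 14, 26, 40, 13] -> max=40

Answer: 62 49 49 58 58 58 58 58 38 40 40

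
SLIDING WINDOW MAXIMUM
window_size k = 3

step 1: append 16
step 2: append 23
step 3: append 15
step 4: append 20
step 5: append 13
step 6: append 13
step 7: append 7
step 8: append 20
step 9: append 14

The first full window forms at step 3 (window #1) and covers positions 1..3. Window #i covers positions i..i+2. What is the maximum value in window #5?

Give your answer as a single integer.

step 1: append 16 -> window=[16] (not full yet)
step 2: append 23 -> window=[16, 23] (not full yet)
step 3: append 15 -> window=[16, 23, 15] -> max=23
step 4: append 20 -> window=[23, 15, 20] -> max=23
step 5: append 13 -> window=[15, 20, 13] -> max=20
step 6: append 13 -> window=[20, 13, 13] -> max=20
step 7: append 7 -> window=[13, 13, 7] -> max=13
Window #5 max = 13

Answer: 13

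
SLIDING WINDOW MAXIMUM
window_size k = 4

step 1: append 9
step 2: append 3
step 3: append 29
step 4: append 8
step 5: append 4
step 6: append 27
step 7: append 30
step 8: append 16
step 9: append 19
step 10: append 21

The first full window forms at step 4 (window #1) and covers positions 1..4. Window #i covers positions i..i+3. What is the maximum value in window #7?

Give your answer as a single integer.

Answer: 30

Derivation:
step 1: append 9 -> window=[9] (not full yet)
step 2: append 3 -> window=[9, 3] (not full yet)
step 3: append 29 -> window=[9, 3, 29] (not full yet)
step 4: append 8 -> window=[9, 3, 29, 8] -> max=29
step 5: append 4 -> window=[3, 29, 8, 4] -> max=29
step 6: append 27 -> window=[29, 8, 4, 27] -> max=29
step 7: append 30 -> window=[8, 4, 27, 30] -> max=30
step 8: append 16 -> window=[4, 27, 30, 16] -> max=30
step 9: append 19 -> window=[27, 30, 16, 19] -> max=30
step 10: append 21 -> window=[30, 16, 19, 21] -> max=30
Window #7 max = 30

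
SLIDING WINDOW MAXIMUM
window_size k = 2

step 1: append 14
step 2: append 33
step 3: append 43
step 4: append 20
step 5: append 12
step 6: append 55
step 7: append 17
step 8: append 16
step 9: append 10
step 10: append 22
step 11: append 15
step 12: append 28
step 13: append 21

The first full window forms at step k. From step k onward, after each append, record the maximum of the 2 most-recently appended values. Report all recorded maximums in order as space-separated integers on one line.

Answer: 33 43 43 20 55 55 17 16 22 22 28 28

Derivation:
step 1: append 14 -> window=[14] (not full yet)
step 2: append 33 -> window=[14, 33] -> max=33
step 3: append 43 -> window=[33, 43] -> max=43
step 4: append 20 -> window=[43, 20] -> max=43
step 5: append 12 -> window=[20, 12] -> max=20
step 6: append 55 -> window=[12, 55] -> max=55
step 7: append 17 -> window=[55, 17] -> max=55
step 8: append 16 -> window=[17, 16] -> max=17
step 9: append 10 -> window=[16, 10] -> max=16
step 10: append 22 -> window=[10, 22] -> max=22
step 11: append 15 -> window=[22, 15] -> max=22
step 12: append 28 -> window=[15, 28] -> max=28
step 13: append 21 -> window=[28, 21] -> max=28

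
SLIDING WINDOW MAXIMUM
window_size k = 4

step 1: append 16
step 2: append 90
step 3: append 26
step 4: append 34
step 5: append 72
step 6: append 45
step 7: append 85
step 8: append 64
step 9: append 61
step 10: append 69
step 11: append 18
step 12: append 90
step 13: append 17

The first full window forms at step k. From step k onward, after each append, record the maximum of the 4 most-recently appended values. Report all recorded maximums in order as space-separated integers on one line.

step 1: append 16 -> window=[16] (not full yet)
step 2: append 90 -> window=[16, 90] (not full yet)
step 3: append 26 -> window=[16, 90, 26] (not full yet)
step 4: append 34 -> window=[16, 90, 26, 34] -> max=90
step 5: append 72 -> window=[90, 26, 34, 72] -> max=90
step 6: append 45 -> window=[26, 34, 72, 45] -> max=72
step 7: append 85 -> window=[34, 72, 45, 85] -> max=85
step 8: append 64 -> window=[72, 45, 85, 64] -> max=85
step 9: append 61 -> window=[45, 85, 64, 61] -> max=85
step 10: append 69 -> window=[85, 64, 61, 69] -> max=85
step 11: append 18 -> window=[64, 61, 69, 18] -> max=69
step 12: append 90 -> window=[61, 69, 18, 90] -> max=90
step 13: append 17 -> window=[69, 18, 90, 17] -> max=90

Answer: 90 90 72 85 85 85 85 69 90 90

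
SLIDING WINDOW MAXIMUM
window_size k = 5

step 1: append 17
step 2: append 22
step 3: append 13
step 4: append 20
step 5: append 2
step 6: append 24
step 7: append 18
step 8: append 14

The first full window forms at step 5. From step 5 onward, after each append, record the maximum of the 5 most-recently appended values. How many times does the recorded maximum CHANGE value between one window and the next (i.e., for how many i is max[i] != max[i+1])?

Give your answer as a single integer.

Answer: 1

Derivation:
step 1: append 17 -> window=[17] (not full yet)
step 2: append 22 -> window=[17, 22] (not full yet)
step 3: append 13 -> window=[17, 22, 13] (not full yet)
step 4: append 20 -> window=[17, 22, 13, 20] (not full yet)
step 5: append 2 -> window=[17, 22, 13, 20, 2] -> max=22
step 6: append 24 -> window=[22, 13, 20, 2, 24] -> max=24
step 7: append 18 -> window=[13, 20, 2, 24, 18] -> max=24
step 8: append 14 -> window=[20, 2, 24, 18, 14] -> max=24
Recorded maximums: 22 24 24 24
Changes between consecutive maximums: 1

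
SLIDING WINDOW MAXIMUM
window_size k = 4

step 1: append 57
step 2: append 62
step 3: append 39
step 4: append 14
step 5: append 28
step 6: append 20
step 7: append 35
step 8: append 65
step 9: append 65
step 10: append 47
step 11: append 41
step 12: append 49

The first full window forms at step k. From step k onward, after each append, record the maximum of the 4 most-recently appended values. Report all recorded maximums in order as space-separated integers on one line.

step 1: append 57 -> window=[57] (not full yet)
step 2: append 62 -> window=[57, 62] (not full yet)
step 3: append 39 -> window=[57, 62, 39] (not full yet)
step 4: append 14 -> window=[57, 62, 39, 14] -> max=62
step 5: append 28 -> window=[62, 39, 14, 28] -> max=62
step 6: append 20 -> window=[39, 14, 28, 20] -> max=39
step 7: append 35 -> window=[14, 28, 20, 35] -> max=35
step 8: append 65 -> window=[28, 20, 35, 65] -> max=65
step 9: append 65 -> window=[20, 35, 65, 65] -> max=65
step 10: append 47 -> window=[35, 65, 65, 47] -> max=65
step 11: append 41 -> window=[65, 65, 47, 41] -> max=65
step 12: append 49 -> window=[65, 47, 41, 49] -> max=65

Answer: 62 62 39 35 65 65 65 65 65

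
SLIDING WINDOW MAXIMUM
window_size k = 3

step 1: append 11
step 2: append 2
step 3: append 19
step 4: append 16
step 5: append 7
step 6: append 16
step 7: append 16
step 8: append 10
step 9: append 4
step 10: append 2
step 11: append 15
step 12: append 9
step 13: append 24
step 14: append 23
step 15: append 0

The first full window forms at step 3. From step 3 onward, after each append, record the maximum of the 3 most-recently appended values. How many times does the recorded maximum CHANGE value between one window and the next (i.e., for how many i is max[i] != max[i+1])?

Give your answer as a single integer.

step 1: append 11 -> window=[11] (not full yet)
step 2: append 2 -> window=[11, 2] (not full yet)
step 3: append 19 -> window=[11, 2, 19] -> max=19
step 4: append 16 -> window=[2, 19, 16] -> max=19
step 5: append 7 -> window=[19, 16, 7] -> max=19
step 6: append 16 -> window=[16, 7, 16] -> max=16
step 7: append 16 -> window=[7, 16, 16] -> max=16
step 8: append 10 -> window=[16, 16, 10] -> max=16
step 9: append 4 -> window=[16, 10, 4] -> max=16
step 10: append 2 -> window=[10, 4, 2] -> max=10
step 11: append 15 -> window=[4, 2, 15] -> max=15
step 12: append 9 -> window=[2, 15, 9] -> max=15
step 13: append 24 -> window=[15, 9, 24] -> max=24
step 14: append 23 -> window=[9, 24, 23] -> max=24
step 15: append 0 -> window=[24, 23, 0] -> max=24
Recorded maximums: 19 19 19 16 16 16 16 10 15 15 24 24 24
Changes between consecutive maximums: 4

Answer: 4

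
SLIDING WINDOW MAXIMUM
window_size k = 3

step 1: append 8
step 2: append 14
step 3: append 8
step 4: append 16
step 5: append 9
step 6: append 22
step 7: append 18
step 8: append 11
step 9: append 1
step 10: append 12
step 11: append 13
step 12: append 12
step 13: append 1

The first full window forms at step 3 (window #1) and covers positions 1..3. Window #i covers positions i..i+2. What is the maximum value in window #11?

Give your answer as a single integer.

step 1: append 8 -> window=[8] (not full yet)
step 2: append 14 -> window=[8, 14] (not full yet)
step 3: append 8 -> window=[8, 14, 8] -> max=14
step 4: append 16 -> window=[14, 8, 16] -> max=16
step 5: append 9 -> window=[8, 16, 9] -> max=16
step 6: append 22 -> window=[16, 9, 22] -> max=22
step 7: append 18 -> window=[9, 22, 18] -> max=22
step 8: append 11 -> window=[22, 18, 11] -> max=22
step 9: append 1 -> window=[18, 11, 1] -> max=18
step 10: append 12 -> window=[11, 1, 12] -> max=12
step 11: append 13 -> window=[1, 12, 13] -> max=13
step 12: append 12 -> window=[12, 13, 12] -> max=13
step 13: append 1 -> window=[13, 12, 1] -> max=13
Window #11 max = 13

Answer: 13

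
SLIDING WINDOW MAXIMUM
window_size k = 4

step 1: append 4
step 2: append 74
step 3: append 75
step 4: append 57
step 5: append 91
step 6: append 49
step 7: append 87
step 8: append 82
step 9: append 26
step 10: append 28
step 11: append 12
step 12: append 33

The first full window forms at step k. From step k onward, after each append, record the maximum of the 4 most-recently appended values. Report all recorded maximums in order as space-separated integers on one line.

Answer: 75 91 91 91 91 87 87 82 33

Derivation:
step 1: append 4 -> window=[4] (not full yet)
step 2: append 74 -> window=[4, 74] (not full yet)
step 3: append 75 -> window=[4, 74, 75] (not full yet)
step 4: append 57 -> window=[4, 74, 75, 57] -> max=75
step 5: append 91 -> window=[74, 75, 57, 91] -> max=91
step 6: append 49 -> window=[75, 57, 91, 49] -> max=91
step 7: append 87 -> window=[57, 91, 49, 87] -> max=91
step 8: append 82 -> window=[91, 49, 87, 82] -> max=91
step 9: append 26 -> window=[49, 87, 82, 26] -> max=87
step 10: append 28 -> window=[87, 82, 26, 28] -> max=87
step 11: append 12 -> window=[82, 26, 28, 12] -> max=82
step 12: append 33 -> window=[26, 28, 12, 33] -> max=33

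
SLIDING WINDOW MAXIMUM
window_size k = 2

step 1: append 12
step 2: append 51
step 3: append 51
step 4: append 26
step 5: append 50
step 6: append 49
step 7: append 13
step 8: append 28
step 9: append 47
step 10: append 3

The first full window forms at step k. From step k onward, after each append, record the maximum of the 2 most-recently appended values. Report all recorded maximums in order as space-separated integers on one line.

step 1: append 12 -> window=[12] (not full yet)
step 2: append 51 -> window=[12, 51] -> max=51
step 3: append 51 -> window=[51, 51] -> max=51
step 4: append 26 -> window=[51, 26] -> max=51
step 5: append 50 -> window=[26, 50] -> max=50
step 6: append 49 -> window=[50, 49] -> max=50
step 7: append 13 -> window=[49, 13] -> max=49
step 8: append 28 -> window=[13, 28] -> max=28
step 9: append 47 -> window=[28, 47] -> max=47
step 10: append 3 -> window=[47, 3] -> max=47

Answer: 51 51 51 50 50 49 28 47 47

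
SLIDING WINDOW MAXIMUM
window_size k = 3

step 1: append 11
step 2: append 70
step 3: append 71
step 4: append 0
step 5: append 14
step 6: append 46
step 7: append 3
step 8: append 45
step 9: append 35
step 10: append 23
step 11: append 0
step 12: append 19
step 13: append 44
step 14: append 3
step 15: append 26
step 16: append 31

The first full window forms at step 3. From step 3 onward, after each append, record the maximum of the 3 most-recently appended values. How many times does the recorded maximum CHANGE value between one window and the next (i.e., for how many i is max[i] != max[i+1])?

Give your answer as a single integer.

Answer: 6

Derivation:
step 1: append 11 -> window=[11] (not full yet)
step 2: append 70 -> window=[11, 70] (not full yet)
step 3: append 71 -> window=[11, 70, 71] -> max=71
step 4: append 0 -> window=[70, 71, 0] -> max=71
step 5: append 14 -> window=[71, 0, 14] -> max=71
step 6: append 46 -> window=[0, 14, 46] -> max=46
step 7: append 3 -> window=[14, 46, 3] -> max=46
step 8: append 45 -> window=[46, 3, 45] -> max=46
step 9: append 35 -> window=[3, 45, 35] -> max=45
step 10: append 23 -> window=[45, 35, 23] -> max=45
step 11: append 0 -> window=[35, 23, 0] -> max=35
step 12: append 19 -> window=[23, 0, 19] -> max=23
step 13: append 44 -> window=[0, 19, 44] -> max=44
step 14: append 3 -> window=[19, 44, 3] -> max=44
step 15: append 26 -> window=[44, 3, 26] -> max=44
step 16: append 31 -> window=[3, 26, 31] -> max=31
Recorded maximums: 71 71 71 46 46 46 45 45 35 23 44 44 44 31
Changes between consecutive maximums: 6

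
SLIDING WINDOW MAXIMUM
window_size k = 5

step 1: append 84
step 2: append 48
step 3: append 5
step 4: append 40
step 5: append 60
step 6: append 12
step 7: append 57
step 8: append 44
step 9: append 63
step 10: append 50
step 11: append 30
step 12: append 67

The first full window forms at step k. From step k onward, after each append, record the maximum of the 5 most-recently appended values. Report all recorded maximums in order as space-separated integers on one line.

step 1: append 84 -> window=[84] (not full yet)
step 2: append 48 -> window=[84, 48] (not full yet)
step 3: append 5 -> window=[84, 48, 5] (not full yet)
step 4: append 40 -> window=[84, 48, 5, 40] (not full yet)
step 5: append 60 -> window=[84, 48, 5, 40, 60] -> max=84
step 6: append 12 -> window=[48, 5, 40, 60, 12] -> max=60
step 7: append 57 -> window=[5, 40, 60, 12, 57] -> max=60
step 8: append 44 -> window=[40, 60, 12, 57, 44] -> max=60
step 9: append 63 -> window=[60, 12, 57, 44, 63] -> max=63
step 10: append 50 -> window=[12, 57, 44, 63, 50] -> max=63
step 11: append 30 -> window=[57, 44, 63, 50, 30] -> max=63
step 12: append 67 -> window=[44, 63, 50, 30, 67] -> max=67

Answer: 84 60 60 60 63 63 63 67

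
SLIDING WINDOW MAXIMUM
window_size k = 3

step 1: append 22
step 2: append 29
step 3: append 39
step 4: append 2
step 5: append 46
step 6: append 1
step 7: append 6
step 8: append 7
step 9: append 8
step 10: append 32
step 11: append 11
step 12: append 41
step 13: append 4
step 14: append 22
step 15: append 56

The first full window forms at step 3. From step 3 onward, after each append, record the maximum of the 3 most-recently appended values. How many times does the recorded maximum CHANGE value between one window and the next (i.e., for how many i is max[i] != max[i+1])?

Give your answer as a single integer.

Answer: 6

Derivation:
step 1: append 22 -> window=[22] (not full yet)
step 2: append 29 -> window=[22, 29] (not full yet)
step 3: append 39 -> window=[22, 29, 39] -> max=39
step 4: append 2 -> window=[29, 39, 2] -> max=39
step 5: append 46 -> window=[39, 2, 46] -> max=46
step 6: append 1 -> window=[2, 46, 1] -> max=46
step 7: append 6 -> window=[46, 1, 6] -> max=46
step 8: append 7 -> window=[1, 6, 7] -> max=7
step 9: append 8 -> window=[6, 7, 8] -> max=8
step 10: append 32 -> window=[7, 8, 32] -> max=32
step 11: append 11 -> window=[8, 32, 11] -> max=32
step 12: append 41 -> window=[32, 11, 41] -> max=41
step 13: append 4 -> window=[11, 41, 4] -> max=41
step 14: append 22 -> window=[41, 4, 22] -> max=41
step 15: append 56 -> window=[4, 22, 56] -> max=56
Recorded maximums: 39 39 46 46 46 7 8 32 32 41 41 41 56
Changes between consecutive maximums: 6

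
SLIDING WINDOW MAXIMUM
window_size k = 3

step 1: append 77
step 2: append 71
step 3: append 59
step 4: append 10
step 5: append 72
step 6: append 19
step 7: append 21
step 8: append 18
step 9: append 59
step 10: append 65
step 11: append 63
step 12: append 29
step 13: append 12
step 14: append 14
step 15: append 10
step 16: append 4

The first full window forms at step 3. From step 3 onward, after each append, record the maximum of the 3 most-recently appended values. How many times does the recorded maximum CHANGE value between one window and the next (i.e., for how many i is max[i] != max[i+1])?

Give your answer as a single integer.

step 1: append 77 -> window=[77] (not full yet)
step 2: append 71 -> window=[77, 71] (not full yet)
step 3: append 59 -> window=[77, 71, 59] -> max=77
step 4: append 10 -> window=[71, 59, 10] -> max=71
step 5: append 72 -> window=[59, 10, 72] -> max=72
step 6: append 19 -> window=[10, 72, 19] -> max=72
step 7: append 21 -> window=[72, 19, 21] -> max=72
step 8: append 18 -> window=[19, 21, 18] -> max=21
step 9: append 59 -> window=[21, 18, 59] -> max=59
step 10: append 65 -> window=[18, 59, 65] -> max=65
step 11: append 63 -> window=[59, 65, 63] -> max=65
step 12: append 29 -> window=[65, 63, 29] -> max=65
step 13: append 12 -> window=[63, 29, 12] -> max=63
step 14: append 14 -> window=[29, 12, 14] -> max=29
step 15: append 10 -> window=[12, 14, 10] -> max=14
step 16: append 4 -> window=[14, 10, 4] -> max=14
Recorded maximums: 77 71 72 72 72 21 59 65 65 65 63 29 14 14
Changes between consecutive maximums: 8

Answer: 8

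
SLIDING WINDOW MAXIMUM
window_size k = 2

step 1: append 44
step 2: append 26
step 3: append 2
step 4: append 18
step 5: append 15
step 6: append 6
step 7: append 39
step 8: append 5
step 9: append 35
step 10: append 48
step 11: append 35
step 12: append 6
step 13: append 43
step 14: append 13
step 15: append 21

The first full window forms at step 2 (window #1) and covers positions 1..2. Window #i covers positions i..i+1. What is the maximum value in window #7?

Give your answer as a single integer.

step 1: append 44 -> window=[44] (not full yet)
step 2: append 26 -> window=[44, 26] -> max=44
step 3: append 2 -> window=[26, 2] -> max=26
step 4: append 18 -> window=[2, 18] -> max=18
step 5: append 15 -> window=[18, 15] -> max=18
step 6: append 6 -> window=[15, 6] -> max=15
step 7: append 39 -> window=[6, 39] -> max=39
step 8: append 5 -> window=[39, 5] -> max=39
Window #7 max = 39

Answer: 39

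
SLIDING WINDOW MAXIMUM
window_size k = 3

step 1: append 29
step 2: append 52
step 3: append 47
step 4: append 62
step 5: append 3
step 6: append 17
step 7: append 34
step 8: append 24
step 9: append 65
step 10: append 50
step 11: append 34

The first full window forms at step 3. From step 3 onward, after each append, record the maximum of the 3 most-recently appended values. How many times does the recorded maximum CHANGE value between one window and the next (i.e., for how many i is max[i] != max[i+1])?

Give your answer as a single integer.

Answer: 3

Derivation:
step 1: append 29 -> window=[29] (not full yet)
step 2: append 52 -> window=[29, 52] (not full yet)
step 3: append 47 -> window=[29, 52, 47] -> max=52
step 4: append 62 -> window=[52, 47, 62] -> max=62
step 5: append 3 -> window=[47, 62, 3] -> max=62
step 6: append 17 -> window=[62, 3, 17] -> max=62
step 7: append 34 -> window=[3, 17, 34] -> max=34
step 8: append 24 -> window=[17, 34, 24] -> max=34
step 9: append 65 -> window=[34, 24, 65] -> max=65
step 10: append 50 -> window=[24, 65, 50] -> max=65
step 11: append 34 -> window=[65, 50, 34] -> max=65
Recorded maximums: 52 62 62 62 34 34 65 65 65
Changes between consecutive maximums: 3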